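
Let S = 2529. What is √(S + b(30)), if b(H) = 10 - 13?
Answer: √2526 ≈ 50.259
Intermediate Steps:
b(H) = -3
√(S + b(30)) = √(2529 - 3) = √2526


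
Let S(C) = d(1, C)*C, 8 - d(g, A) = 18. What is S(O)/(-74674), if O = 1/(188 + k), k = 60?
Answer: 5/9259576 ≈ 5.3998e-7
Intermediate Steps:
d(g, A) = -10 (d(g, A) = 8 - 1*18 = 8 - 18 = -10)
O = 1/248 (O = 1/(188 + 60) = 1/248 ≈ 0.0040323)
S(C) = -10*C
S(O)/(-74674) = -10*1/248/(-74674) = -5/124*(-1/74674) = 5/9259576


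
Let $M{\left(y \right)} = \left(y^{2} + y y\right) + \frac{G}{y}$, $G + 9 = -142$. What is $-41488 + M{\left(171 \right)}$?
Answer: $\frac{2905823}{171} \approx 16993.0$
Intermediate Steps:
$G = -151$ ($G = -9 - 142 = -151$)
$M{\left(y \right)} = - \frac{151}{y} + 2 y^{2}$ ($M{\left(y \right)} = \left(y^{2} + y y\right) - \frac{151}{y} = \left(y^{2} + y^{2}\right) - \frac{151}{y} = 2 y^{2} - \frac{151}{y} = - \frac{151}{y} + 2 y^{2}$)
$-41488 + M{\left(171 \right)} = -41488 + \frac{-151 + 2 \cdot 171^{3}}{171} = -41488 + \frac{-151 + 2 \cdot 5000211}{171} = -41488 + \frac{-151 + 10000422}{171} = -41488 + \frac{1}{171} \cdot 10000271 = -41488 + \frac{10000271}{171} = \frac{2905823}{171}$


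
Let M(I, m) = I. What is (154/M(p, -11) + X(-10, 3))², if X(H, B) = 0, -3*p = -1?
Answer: 213444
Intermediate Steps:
p = ⅓ (p = -⅓*(-1) = ⅓ ≈ 0.33333)
(154/M(p, -11) + X(-10, 3))² = (154/(⅓) + 0)² = (154*3 + 0)² = (462 + 0)² = 462² = 213444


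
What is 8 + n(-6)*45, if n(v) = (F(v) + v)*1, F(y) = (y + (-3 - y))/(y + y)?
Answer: -1003/4 ≈ -250.75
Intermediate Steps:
F(y) = -3/(2*y) (F(y) = -3*1/(2*y) = -3/(2*y))
n(v) = v - 3/(2*v) (n(v) = (-3/(2*v) + v)*1 = (v - 3/(2*v))*1 = v - 3/(2*v))
8 + n(-6)*45 = 8 + (-6 - 3/2/(-6))*45 = 8 + (-6 - 3/2*(-⅙))*45 = 8 + (-6 + ¼)*45 = 8 - 23/4*45 = 8 - 1035/4 = -1003/4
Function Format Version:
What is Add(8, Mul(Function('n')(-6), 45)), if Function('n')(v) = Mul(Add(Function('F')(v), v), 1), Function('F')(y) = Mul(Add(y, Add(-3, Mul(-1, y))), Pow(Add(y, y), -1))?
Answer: Rational(-1003, 4) ≈ -250.75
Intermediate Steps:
Function('F')(y) = Mul(Rational(-3, 2), Pow(y, -1)) (Function('F')(y) = Mul(-3, Pow(Mul(2, y), -1)) = Mul(-3, Mul(Rational(1, 2), Pow(y, -1))) = Mul(Rational(-3, 2), Pow(y, -1)))
Function('n')(v) = Add(v, Mul(Rational(-3, 2), Pow(v, -1))) (Function('n')(v) = Mul(Add(Mul(Rational(-3, 2), Pow(v, -1)), v), 1) = Mul(Add(v, Mul(Rational(-3, 2), Pow(v, -1))), 1) = Add(v, Mul(Rational(-3, 2), Pow(v, -1))))
Add(8, Mul(Function('n')(-6), 45)) = Add(8, Mul(Add(-6, Mul(Rational(-3, 2), Pow(-6, -1))), 45)) = Add(8, Mul(Add(-6, Mul(Rational(-3, 2), Rational(-1, 6))), 45)) = Add(8, Mul(Add(-6, Rational(1, 4)), 45)) = Add(8, Mul(Rational(-23, 4), 45)) = Add(8, Rational(-1035, 4)) = Rational(-1003, 4)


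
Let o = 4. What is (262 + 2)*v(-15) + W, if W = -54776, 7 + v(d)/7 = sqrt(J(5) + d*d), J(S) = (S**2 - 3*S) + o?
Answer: -67712 + 1848*sqrt(239) ≈ -39143.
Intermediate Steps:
J(S) = 4 + S**2 - 3*S (J(S) = (S**2 - 3*S) + 4 = 4 + S**2 - 3*S)
v(d) = -49 + 7*sqrt(14 + d**2) (v(d) = -49 + 7*sqrt((4 + 5**2 - 3*5) + d*d) = -49 + 7*sqrt((4 + 25 - 15) + d**2) = -49 + 7*sqrt(14 + d**2))
(262 + 2)*v(-15) + W = (262 + 2)*(-49 + 7*sqrt(14 + (-15)**2)) - 54776 = 264*(-49 + 7*sqrt(14 + 225)) - 54776 = 264*(-49 + 7*sqrt(239)) - 54776 = (-12936 + 1848*sqrt(239)) - 54776 = -67712 + 1848*sqrt(239)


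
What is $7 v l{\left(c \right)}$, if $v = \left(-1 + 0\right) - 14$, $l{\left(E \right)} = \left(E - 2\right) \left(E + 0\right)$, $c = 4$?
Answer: $-840$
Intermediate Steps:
$l{\left(E \right)} = E \left(-2 + E\right)$ ($l{\left(E \right)} = \left(-2 + E\right) E = E \left(-2 + E\right)$)
$v = -15$ ($v = -1 - 14 = -15$)
$7 v l{\left(c \right)} = 7 \left(-15\right) 4 \left(-2 + 4\right) = - 105 \cdot 4 \cdot 2 = \left(-105\right) 8 = -840$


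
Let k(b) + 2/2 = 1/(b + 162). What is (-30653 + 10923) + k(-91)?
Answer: -1400900/71 ≈ -19731.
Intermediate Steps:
k(b) = -1 + 1/(162 + b) (k(b) = -1 + 1/(b + 162) = -1 + 1/(162 + b))
(-30653 + 10923) + k(-91) = (-30653 + 10923) + (-161 - 1*(-91))/(162 - 91) = -19730 + (-161 + 91)/71 = -19730 + (1/71)*(-70) = -19730 - 70/71 = -1400900/71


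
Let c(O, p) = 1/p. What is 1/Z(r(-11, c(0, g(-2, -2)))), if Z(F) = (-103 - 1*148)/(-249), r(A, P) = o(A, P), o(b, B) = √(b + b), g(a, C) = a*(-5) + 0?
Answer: 249/251 ≈ 0.99203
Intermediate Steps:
g(a, C) = -5*a (g(a, C) = -5*a + 0 = -5*a)
o(b, B) = √2*√b (o(b, B) = √(2*b) = √2*√b)
r(A, P) = √2*√A
Z(F) = 251/249 (Z(F) = (-103 - 148)*(-1/249) = -251*(-1/249) = 251/249)
1/Z(r(-11, c(0, g(-2, -2)))) = 1/(251/249) = 249/251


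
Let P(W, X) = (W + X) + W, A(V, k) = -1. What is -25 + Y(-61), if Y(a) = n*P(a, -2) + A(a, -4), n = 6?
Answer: -770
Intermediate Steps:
P(W, X) = X + 2*W
Y(a) = -13 + 12*a (Y(a) = 6*(-2 + 2*a) - 1 = (-12 + 12*a) - 1 = -13 + 12*a)
-25 + Y(-61) = -25 + (-13 + 12*(-61)) = -25 + (-13 - 732) = -25 - 745 = -770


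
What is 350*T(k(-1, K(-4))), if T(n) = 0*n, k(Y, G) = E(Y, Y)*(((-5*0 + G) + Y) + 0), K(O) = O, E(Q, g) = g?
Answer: 0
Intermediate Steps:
k(Y, G) = Y*(G + Y) (k(Y, G) = Y*(((-5*0 + G) + Y) + 0) = Y*(((0 + G) + Y) + 0) = Y*((G + Y) + 0) = Y*(G + Y))
T(n) = 0
350*T(k(-1, K(-4))) = 350*0 = 0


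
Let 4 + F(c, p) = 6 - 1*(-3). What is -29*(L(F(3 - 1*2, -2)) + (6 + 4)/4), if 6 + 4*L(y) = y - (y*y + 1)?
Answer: 493/4 ≈ 123.25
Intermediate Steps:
F(c, p) = 5 (F(c, p) = -4 + (6 - 1*(-3)) = -4 + (6 + 3) = -4 + 9 = 5)
L(y) = -7/4 - y²/4 + y/4 (L(y) = -3/2 + (y - (y*y + 1))/4 = -3/2 + (y - (y² + 1))/4 = -3/2 + (y - (1 + y²))/4 = -3/2 + (y + (-1 - y²))/4 = -3/2 + (-1 + y - y²)/4 = -3/2 + (-¼ - y²/4 + y/4) = -7/4 - y²/4 + y/4)
-29*(L(F(3 - 1*2, -2)) + (6 + 4)/4) = -29*((-7/4 - ¼*5² + (¼)*5) + (6 + 4)/4) = -29*((-7/4 - ¼*25 + 5/4) + 10*(¼)) = -29*((-7/4 - 25/4 + 5/4) + 5/2) = -29*(-27/4 + 5/2) = -29*(-17/4) = 493/4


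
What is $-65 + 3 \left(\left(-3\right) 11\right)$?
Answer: $-164$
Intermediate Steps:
$-65 + 3 \left(\left(-3\right) 11\right) = -65 + 3 \left(-33\right) = -65 - 99 = -164$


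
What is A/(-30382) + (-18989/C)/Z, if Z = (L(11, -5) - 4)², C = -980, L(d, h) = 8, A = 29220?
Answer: 59377099/238194880 ≈ 0.24928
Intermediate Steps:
Z = 16 (Z = (8 - 4)² = 4² = 16)
A/(-30382) + (-18989/C)/Z = 29220/(-30382) - 18989/(-980)/16 = 29220*(-1/30382) - 18989*(-1/980)*(1/16) = -14610/15191 + (18989/980)*(1/16) = -14610/15191 + 18989/15680 = 59377099/238194880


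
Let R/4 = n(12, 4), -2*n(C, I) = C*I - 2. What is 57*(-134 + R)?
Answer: -12882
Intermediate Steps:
n(C, I) = 1 - C*I/2 (n(C, I) = -(C*I - 2)/2 = -(-2 + C*I)/2 = 1 - C*I/2)
R = -92 (R = 4*(1 - ½*12*4) = 4*(1 - 24) = 4*(-23) = -92)
57*(-134 + R) = 57*(-134 - 92) = 57*(-226) = -12882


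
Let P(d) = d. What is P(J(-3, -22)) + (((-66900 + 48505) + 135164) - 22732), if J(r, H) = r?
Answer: 94034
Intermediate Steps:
P(J(-3, -22)) + (((-66900 + 48505) + 135164) - 22732) = -3 + (((-66900 + 48505) + 135164) - 22732) = -3 + ((-18395 + 135164) - 22732) = -3 + (116769 - 22732) = -3 + 94037 = 94034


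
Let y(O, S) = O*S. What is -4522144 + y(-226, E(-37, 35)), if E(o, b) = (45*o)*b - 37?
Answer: 8656368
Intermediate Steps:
E(o, b) = -37 + 45*b*o (E(o, b) = 45*b*o - 37 = -37 + 45*b*o)
-4522144 + y(-226, E(-37, 35)) = -4522144 - 226*(-37 + 45*35*(-37)) = -4522144 - 226*(-37 - 58275) = -4522144 - 226*(-58312) = -4522144 + 13178512 = 8656368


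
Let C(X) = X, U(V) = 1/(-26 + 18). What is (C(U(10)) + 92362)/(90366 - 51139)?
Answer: 738895/313816 ≈ 2.3545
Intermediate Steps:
U(V) = -⅛ (U(V) = 1/(-8) = -⅛)
(C(U(10)) + 92362)/(90366 - 51139) = (-⅛ + 92362)/(90366 - 51139) = (738895/8)/39227 = (738895/8)*(1/39227) = 738895/313816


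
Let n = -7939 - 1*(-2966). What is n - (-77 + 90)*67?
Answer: -5844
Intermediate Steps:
n = -4973 (n = -7939 + 2966 = -4973)
n - (-77 + 90)*67 = -4973 - (-77 + 90)*67 = -4973 - 13*67 = -4973 - 1*871 = -4973 - 871 = -5844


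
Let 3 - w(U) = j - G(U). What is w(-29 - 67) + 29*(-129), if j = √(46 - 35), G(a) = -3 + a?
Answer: -3837 - √11 ≈ -3840.3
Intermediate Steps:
j = √11 ≈ 3.3166
w(U) = U - √11 (w(U) = 3 - (√11 - (-3 + U)) = 3 - (√11 + (3 - U)) = 3 - (3 + √11 - U) = 3 + (-3 + U - √11) = U - √11)
w(-29 - 67) + 29*(-129) = ((-29 - 67) - √11) + 29*(-129) = (-96 - √11) - 3741 = -3837 - √11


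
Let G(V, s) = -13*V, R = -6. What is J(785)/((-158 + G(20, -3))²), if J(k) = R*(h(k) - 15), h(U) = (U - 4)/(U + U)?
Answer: 68307/137158340 ≈ 0.00049802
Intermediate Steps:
h(U) = (-4 + U)/(2*U) (h(U) = (-4 + U)/((2*U)) = (-4 + U)*(1/(2*U)) = (-4 + U)/(2*U))
J(k) = 90 - 3*(-4 + k)/k (J(k) = -6*((-4 + k)/(2*k) - 15) = -6*(-15 + (-4 + k)/(2*k)) = 90 - 3*(-4 + k)/k)
J(785)/((-158 + G(20, -3))²) = (87 + 12/785)/((-158 - 13*20)²) = (87 + 12*(1/785))/((-158 - 260)²) = (87 + 12/785)/((-418)²) = (68307/785)/174724 = (68307/785)*(1/174724) = 68307/137158340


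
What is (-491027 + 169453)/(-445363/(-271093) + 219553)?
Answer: -43588230191/29759863396 ≈ -1.4647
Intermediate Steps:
(-491027 + 169453)/(-445363/(-271093) + 219553) = -321574/(-445363*(-1/271093) + 219553) = -321574/(445363/271093 + 219553) = -321574/59519726792/271093 = -321574*271093/59519726792 = -43588230191/29759863396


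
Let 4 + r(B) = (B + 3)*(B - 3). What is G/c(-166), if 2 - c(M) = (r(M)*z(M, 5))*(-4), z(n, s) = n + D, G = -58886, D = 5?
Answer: 29443/8868845 ≈ 0.0033198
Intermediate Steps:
r(B) = -4 + (-3 + B)*(3 + B) (r(B) = -4 + (B + 3)*(B - 3) = -4 + (3 + B)*(-3 + B) = -4 + (-3 + B)*(3 + B))
z(n, s) = 5 + n (z(n, s) = n + 5 = 5 + n)
c(M) = 2 + 4*(-13 + M**2)*(5 + M) (c(M) = 2 - (-13 + M**2)*(5 + M)*(-4) = 2 - (-4)*(-13 + M**2)*(5 + M) = 2 + 4*(-13 + M**2)*(5 + M))
G/c(-166) = -58886/(2 + 4*(-13 + (-166)**2)*(5 - 166)) = -58886/(2 + 4*(-13 + 27556)*(-161)) = -58886/(2 + 4*27543*(-161)) = -58886/(2 - 17737692) = -58886/(-17737690) = -58886*(-1/17737690) = 29443/8868845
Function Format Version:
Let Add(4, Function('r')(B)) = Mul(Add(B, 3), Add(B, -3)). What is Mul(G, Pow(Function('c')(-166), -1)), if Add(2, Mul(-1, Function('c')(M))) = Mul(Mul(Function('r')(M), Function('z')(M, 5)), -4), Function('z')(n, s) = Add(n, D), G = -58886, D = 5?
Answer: Rational(29443, 8868845) ≈ 0.0033198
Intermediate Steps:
Function('r')(B) = Add(-4, Mul(Add(-3, B), Add(3, B))) (Function('r')(B) = Add(-4, Mul(Add(B, 3), Add(B, -3))) = Add(-4, Mul(Add(3, B), Add(-3, B))) = Add(-4, Mul(Add(-3, B), Add(3, B))))
Function('z')(n, s) = Add(5, n) (Function('z')(n, s) = Add(n, 5) = Add(5, n))
Function('c')(M) = Add(2, Mul(4, Add(-13, Pow(M, 2)), Add(5, M))) (Function('c')(M) = Add(2, Mul(-1, Mul(Mul(Add(-13, Pow(M, 2)), Add(5, M)), -4))) = Add(2, Mul(-1, Mul(-4, Add(-13, Pow(M, 2)), Add(5, M)))) = Add(2, Mul(4, Add(-13, Pow(M, 2)), Add(5, M))))
Mul(G, Pow(Function('c')(-166), -1)) = Mul(-58886, Pow(Add(2, Mul(4, Add(-13, Pow(-166, 2)), Add(5, -166))), -1)) = Mul(-58886, Pow(Add(2, Mul(4, Add(-13, 27556), -161)), -1)) = Mul(-58886, Pow(Add(2, Mul(4, 27543, -161)), -1)) = Mul(-58886, Pow(Add(2, -17737692), -1)) = Mul(-58886, Pow(-17737690, -1)) = Mul(-58886, Rational(-1, 17737690)) = Rational(29443, 8868845)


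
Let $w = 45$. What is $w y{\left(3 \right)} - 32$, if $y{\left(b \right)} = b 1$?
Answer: $103$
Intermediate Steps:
$y{\left(b \right)} = b$
$w y{\left(3 \right)} - 32 = 45 \cdot 3 - 32 = 135 - 32 = 103$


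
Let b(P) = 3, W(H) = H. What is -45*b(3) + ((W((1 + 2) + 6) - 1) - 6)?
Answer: -133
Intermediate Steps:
-45*b(3) + ((W((1 + 2) + 6) - 1) - 6) = -45*3 + ((((1 + 2) + 6) - 1) - 6) = -135 + (((3 + 6) - 1) - 6) = -135 + ((9 - 1) - 6) = -135 + (8 - 6) = -135 + 2 = -133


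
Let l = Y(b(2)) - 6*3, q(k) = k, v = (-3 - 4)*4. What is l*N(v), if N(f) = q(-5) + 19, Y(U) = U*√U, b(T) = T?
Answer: -252 + 28*√2 ≈ -212.40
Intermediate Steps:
v = -28 (v = -7*4 = -28)
Y(U) = U^(3/2)
l = -18 + 2*√2 (l = 2^(3/2) - 6*3 = 2*√2 - 1*18 = 2*√2 - 18 = -18 + 2*√2 ≈ -15.172)
N(f) = 14 (N(f) = -5 + 19 = 14)
l*N(v) = (-18 + 2*√2)*14 = -252 + 28*√2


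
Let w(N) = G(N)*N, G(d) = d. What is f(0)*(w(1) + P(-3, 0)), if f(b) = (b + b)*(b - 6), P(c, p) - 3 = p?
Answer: 0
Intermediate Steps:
P(c, p) = 3 + p
f(b) = 2*b*(-6 + b) (f(b) = (2*b)*(-6 + b) = 2*b*(-6 + b))
w(N) = N² (w(N) = N*N = N²)
f(0)*(w(1) + P(-3, 0)) = (2*0*(-6 + 0))*(1² + (3 + 0)) = (2*0*(-6))*(1 + 3) = 0*4 = 0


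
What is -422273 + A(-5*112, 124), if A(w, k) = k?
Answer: -422149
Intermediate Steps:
-422273 + A(-5*112, 124) = -422273 + 124 = -422149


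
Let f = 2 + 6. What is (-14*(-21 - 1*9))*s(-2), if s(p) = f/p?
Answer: -1680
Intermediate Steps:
f = 8
s(p) = 8/p
(-14*(-21 - 1*9))*s(-2) = (-14*(-21 - 1*9))*(8/(-2)) = (-14*(-21 - 9))*(8*(-½)) = -14*(-30)*(-4) = 420*(-4) = -1680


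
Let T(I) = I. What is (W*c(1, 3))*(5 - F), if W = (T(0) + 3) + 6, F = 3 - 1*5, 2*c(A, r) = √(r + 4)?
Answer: 63*√7/2 ≈ 83.341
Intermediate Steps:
c(A, r) = √(4 + r)/2 (c(A, r) = √(r + 4)/2 = √(4 + r)/2)
F = -2 (F = 3 - 5 = -2)
W = 9 (W = (0 + 3) + 6 = 3 + 6 = 9)
(W*c(1, 3))*(5 - F) = (9*(√(4 + 3)/2))*(5 - 1*(-2)) = (9*(√7/2))*(5 + 2) = (9*√7/2)*7 = 63*√7/2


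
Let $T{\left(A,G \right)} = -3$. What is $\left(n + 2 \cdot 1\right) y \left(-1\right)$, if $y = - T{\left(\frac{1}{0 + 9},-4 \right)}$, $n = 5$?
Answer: $-21$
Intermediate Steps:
$y = 3$ ($y = \left(-1\right) \left(-3\right) = 3$)
$\left(n + 2 \cdot 1\right) y \left(-1\right) = \left(5 + 2 \cdot 1\right) 3 \left(-1\right) = \left(5 + 2\right) 3 \left(-1\right) = 7 \cdot 3 \left(-1\right) = 21 \left(-1\right) = -21$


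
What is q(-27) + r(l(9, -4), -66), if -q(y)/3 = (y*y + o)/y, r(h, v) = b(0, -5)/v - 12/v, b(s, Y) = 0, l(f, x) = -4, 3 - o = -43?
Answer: 8543/99 ≈ 86.293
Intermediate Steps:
o = 46 (o = 3 - 1*(-43) = 3 + 43 = 46)
r(h, v) = -12/v (r(h, v) = 0/v - 12/v = 0 - 12/v = -12/v)
q(y) = -3*(46 + y²)/y (q(y) = -3*(y*y + 46)/y = -3*(y² + 46)/y = -3*(46 + y²)/y)
q(-27) + r(l(9, -4), -66) = (-138/(-27) - 3*(-27)) - 12/(-66) = (-138*(-1/27) + 81) - 12*(-1/66) = (46/9 + 81) + 2/11 = 775/9 + 2/11 = 8543/99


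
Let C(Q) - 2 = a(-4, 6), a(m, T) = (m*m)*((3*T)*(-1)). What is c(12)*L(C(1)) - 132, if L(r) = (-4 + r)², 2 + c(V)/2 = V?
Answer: 1681868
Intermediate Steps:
c(V) = -4 + 2*V
a(m, T) = -3*T*m² (a(m, T) = m²*(-3*T) = -3*T*m²)
C(Q) = -286 (C(Q) = 2 - 3*6*(-4)² = 2 - 3*6*16 = 2 - 288 = -286)
c(12)*L(C(1)) - 132 = (-4 + 2*12)*(-4 - 286)² - 132 = (-4 + 24)*(-290)² - 132 = 20*84100 - 132 = 1682000 - 132 = 1681868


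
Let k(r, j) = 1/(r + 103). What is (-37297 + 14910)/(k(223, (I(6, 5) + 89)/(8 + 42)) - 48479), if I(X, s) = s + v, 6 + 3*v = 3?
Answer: 7298162/15804153 ≈ 0.46179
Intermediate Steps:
v = -1 (v = -2 + (⅓)*3 = -2 + 1 = -1)
I(X, s) = -1 + s (I(X, s) = s - 1 = -1 + s)
k(r, j) = 1/(103 + r)
(-37297 + 14910)/(k(223, (I(6, 5) + 89)/(8 + 42)) - 48479) = (-37297 + 14910)/(1/(103 + 223) - 48479) = -22387/(1/326 - 48479) = -22387/(-15804153/326) = -22387*(-326/15804153) = 7298162/15804153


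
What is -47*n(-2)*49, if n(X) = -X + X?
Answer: 0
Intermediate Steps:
n(X) = 0
-47*n(-2)*49 = -47*0*49 = 0*49 = 0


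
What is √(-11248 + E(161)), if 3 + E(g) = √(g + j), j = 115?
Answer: √(-11251 + 2*√69) ≈ 105.99*I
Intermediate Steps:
E(g) = -3 + √(115 + g) (E(g) = -3 + √(g + 115) = -3 + √(115 + g))
√(-11248 + E(161)) = √(-11248 + (-3 + √(115 + 161))) = √(-11248 + (-3 + √276)) = √(-11248 + (-3 + 2*√69)) = √(-11251 + 2*√69)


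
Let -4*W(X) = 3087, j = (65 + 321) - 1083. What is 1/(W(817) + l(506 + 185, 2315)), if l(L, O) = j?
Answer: -4/5875 ≈ -0.00068085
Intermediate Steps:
j = -697 (j = 386 - 1083 = -697)
l(L, O) = -697
W(X) = -3087/4 (W(X) = -¼*3087 = -3087/4)
1/(W(817) + l(506 + 185, 2315)) = 1/(-3087/4 - 697) = 1/(-5875/4) = -4/5875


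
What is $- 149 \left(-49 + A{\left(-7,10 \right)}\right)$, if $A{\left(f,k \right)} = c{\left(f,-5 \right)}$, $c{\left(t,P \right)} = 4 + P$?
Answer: $7450$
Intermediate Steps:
$A{\left(f,k \right)} = -1$ ($A{\left(f,k \right)} = 4 - 5 = -1$)
$- 149 \left(-49 + A{\left(-7,10 \right)}\right) = - 149 \left(-49 - 1\right) = \left(-149\right) \left(-50\right) = 7450$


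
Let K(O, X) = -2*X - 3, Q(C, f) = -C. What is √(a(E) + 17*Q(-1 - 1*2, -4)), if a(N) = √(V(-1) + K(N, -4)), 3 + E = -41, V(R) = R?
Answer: √53 ≈ 7.2801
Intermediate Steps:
K(O, X) = -3 - 2*X
E = -44 (E = -3 - 41 = -44)
a(N) = 2 (a(N) = √(-1 + (-3 - 2*(-4))) = √(-1 + (-3 + 8)) = √(-1 + 5) = √4 = 2)
√(a(E) + 17*Q(-1 - 1*2, -4)) = √(2 + 17*(-(-1 - 1*2))) = √(2 + 17*(-(-1 - 2))) = √(2 + 17*(-1*(-3))) = √(2 + 17*3) = √(2 + 51) = √53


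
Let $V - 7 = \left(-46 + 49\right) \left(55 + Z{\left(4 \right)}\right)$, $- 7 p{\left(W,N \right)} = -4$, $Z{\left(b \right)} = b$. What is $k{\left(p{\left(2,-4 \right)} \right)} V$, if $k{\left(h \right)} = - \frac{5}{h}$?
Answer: $-1610$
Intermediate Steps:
$p{\left(W,N \right)} = \frac{4}{7}$ ($p{\left(W,N \right)} = \left(- \frac{1}{7}\right) \left(-4\right) = \frac{4}{7}$)
$V = 184$ ($V = 7 + \left(-46 + 49\right) \left(55 + 4\right) = 7 + 3 \cdot 59 = 7 + 177 = 184$)
$k{\left(p{\left(2,-4 \right)} \right)} V = - \frac{5}{\frac{4}{7}} \cdot 184 = \left(-5\right) \frac{7}{4} \cdot 184 = \left(- \frac{35}{4}\right) 184 = -1610$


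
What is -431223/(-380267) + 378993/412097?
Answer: 321824235762/156706889899 ≈ 2.0537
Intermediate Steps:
-431223/(-380267) + 378993/412097 = -431223*(-1/380267) + 378993*(1/412097) = 431223/380267 + 378993/412097 = 321824235762/156706889899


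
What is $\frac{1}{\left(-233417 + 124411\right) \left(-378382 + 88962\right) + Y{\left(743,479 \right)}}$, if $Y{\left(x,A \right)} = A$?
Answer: $\frac{1}{31548516999} \approx 3.1697 \cdot 10^{-11}$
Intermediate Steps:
$\frac{1}{\left(-233417 + 124411\right) \left(-378382 + 88962\right) + Y{\left(743,479 \right)}} = \frac{1}{\left(-233417 + 124411\right) \left(-378382 + 88962\right) + 479} = \frac{1}{\left(-109006\right) \left(-289420\right) + 479} = \frac{1}{31548516520 + 479} = \frac{1}{31548516999}$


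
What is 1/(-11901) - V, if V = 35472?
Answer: -422152273/11901 ≈ -35472.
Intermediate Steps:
1/(-11901) - V = 1/(-11901) - 1*35472 = -1/11901 - 35472 = -422152273/11901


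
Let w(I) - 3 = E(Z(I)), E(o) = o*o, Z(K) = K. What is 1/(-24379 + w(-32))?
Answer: -1/23352 ≈ -4.2823e-5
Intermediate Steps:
E(o) = o**2
w(I) = 3 + I**2
1/(-24379 + w(-32)) = 1/(-24379 + (3 + (-32)**2)) = 1/(-24379 + (3 + 1024)) = 1/(-24379 + 1027) = 1/(-23352) = -1/23352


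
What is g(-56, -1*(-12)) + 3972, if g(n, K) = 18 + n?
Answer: 3934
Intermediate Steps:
g(-56, -1*(-12)) + 3972 = (18 - 56) + 3972 = -38 + 3972 = 3934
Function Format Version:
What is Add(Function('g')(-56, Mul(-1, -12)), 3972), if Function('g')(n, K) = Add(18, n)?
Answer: 3934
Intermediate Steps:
Add(Function('g')(-56, Mul(-1, -12)), 3972) = Add(Add(18, -56), 3972) = Add(-38, 3972) = 3934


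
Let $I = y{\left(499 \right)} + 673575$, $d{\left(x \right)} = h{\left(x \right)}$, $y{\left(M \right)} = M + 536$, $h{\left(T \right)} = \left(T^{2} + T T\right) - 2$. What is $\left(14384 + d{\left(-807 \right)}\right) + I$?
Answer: $1991490$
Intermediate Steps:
$h{\left(T \right)} = -2 + 2 T^{2}$ ($h{\left(T \right)} = \left(T^{2} + T^{2}\right) - 2 = 2 T^{2} - 2 = -2 + 2 T^{2}$)
$y{\left(M \right)} = 536 + M$
$d{\left(x \right)} = -2 + 2 x^{2}$
$I = 674610$ ($I = \left(536 + 499\right) + 673575 = 1035 + 673575 = 674610$)
$\left(14384 + d{\left(-807 \right)}\right) + I = \left(14384 - \left(2 - 2 \left(-807\right)^{2}\right)\right) + 674610 = \left(14384 + \left(-2 + 2 \cdot 651249\right)\right) + 674610 = \left(14384 + \left(-2 + 1302498\right)\right) + 674610 = \left(14384 + 1302496\right) + 674610 = 1316880 + 674610 = 1991490$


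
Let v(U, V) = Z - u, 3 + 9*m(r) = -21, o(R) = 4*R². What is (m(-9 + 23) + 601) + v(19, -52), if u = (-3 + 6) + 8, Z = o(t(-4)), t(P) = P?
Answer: 1954/3 ≈ 651.33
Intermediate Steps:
Z = 64 (Z = 4*(-4)² = 4*16 = 64)
u = 11 (u = 3 + 8 = 11)
m(r) = -8/3 (m(r) = -⅓ + (⅑)*(-21) = -⅓ - 7/3 = -8/3)
v(U, V) = 53 (v(U, V) = 64 - 1*11 = 64 - 11 = 53)
(m(-9 + 23) + 601) + v(19, -52) = (-8/3 + 601) + 53 = 1795/3 + 53 = 1954/3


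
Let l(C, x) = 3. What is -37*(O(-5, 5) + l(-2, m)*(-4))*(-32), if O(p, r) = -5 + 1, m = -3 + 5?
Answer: -18944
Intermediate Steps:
m = 2
O(p, r) = -4
-37*(O(-5, 5) + l(-2, m)*(-4))*(-32) = -37*(-4 + 3*(-4))*(-32) = -37*(-4 - 12)*(-32) = -37*(-16)*(-32) = 592*(-32) = -18944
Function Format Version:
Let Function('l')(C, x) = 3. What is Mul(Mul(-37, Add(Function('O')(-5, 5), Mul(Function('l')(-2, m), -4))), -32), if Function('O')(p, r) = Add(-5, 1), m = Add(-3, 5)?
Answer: -18944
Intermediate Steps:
m = 2
Function('O')(p, r) = -4
Mul(Mul(-37, Add(Function('O')(-5, 5), Mul(Function('l')(-2, m), -4))), -32) = Mul(Mul(-37, Add(-4, Mul(3, -4))), -32) = Mul(Mul(-37, Add(-4, -12)), -32) = Mul(Mul(-37, -16), -32) = Mul(592, -32) = -18944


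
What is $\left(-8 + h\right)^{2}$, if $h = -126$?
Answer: $17956$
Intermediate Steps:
$\left(-8 + h\right)^{2} = \left(-8 - 126\right)^{2} = \left(-134\right)^{2} = 17956$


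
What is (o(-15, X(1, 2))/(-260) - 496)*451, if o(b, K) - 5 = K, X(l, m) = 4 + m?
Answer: -58165921/260 ≈ -2.2372e+5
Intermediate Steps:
o(b, K) = 5 + K
(o(-15, X(1, 2))/(-260) - 496)*451 = ((5 + (4 + 2))/(-260) - 496)*451 = ((5 + 6)*(-1/260) - 496)*451 = (11*(-1/260) - 496)*451 = (-11/260 - 496)*451 = -128971/260*451 = -58165921/260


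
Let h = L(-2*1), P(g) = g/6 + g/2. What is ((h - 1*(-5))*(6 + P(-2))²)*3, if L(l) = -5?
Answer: 0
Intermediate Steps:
P(g) = 2*g/3 (P(g) = g*(⅙) + g*(½) = g/6 + g/2 = 2*g/3)
h = -5
((h - 1*(-5))*(6 + P(-2))²)*3 = ((-5 - 1*(-5))*(6 + (⅔)*(-2))²)*3 = ((-5 + 5)*(6 - 4/3)²)*3 = (0*(14/3)²)*3 = (0*(196/9))*3 = 0*3 = 0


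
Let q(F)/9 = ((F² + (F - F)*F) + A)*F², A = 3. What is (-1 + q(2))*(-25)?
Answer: -6275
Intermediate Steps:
q(F) = 9*F²*(3 + F²) (q(F) = 9*(((F² + (F - F)*F) + 3)*F²) = 9*(((F² + 0*F) + 3)*F²) = 9*(((F² + 0) + 3)*F²) = 9*((F² + 3)*F²) = 9*((3 + F²)*F²) = 9*(F²*(3 + F²)) = 9*F²*(3 + F²))
(-1 + q(2))*(-25) = (-1 + 9*2²*(3 + 2²))*(-25) = (-1 + 9*4*(3 + 4))*(-25) = (-1 + 9*4*7)*(-25) = (-1 + 252)*(-25) = 251*(-25) = -6275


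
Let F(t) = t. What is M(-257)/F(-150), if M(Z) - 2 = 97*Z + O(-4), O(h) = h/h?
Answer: 12463/75 ≈ 166.17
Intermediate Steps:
O(h) = 1
M(Z) = 3 + 97*Z (M(Z) = 2 + (97*Z + 1) = 2 + (1 + 97*Z) = 3 + 97*Z)
M(-257)/F(-150) = (3 + 97*(-257))/(-150) = (3 - 24929)*(-1/150) = -24926*(-1/150) = 12463/75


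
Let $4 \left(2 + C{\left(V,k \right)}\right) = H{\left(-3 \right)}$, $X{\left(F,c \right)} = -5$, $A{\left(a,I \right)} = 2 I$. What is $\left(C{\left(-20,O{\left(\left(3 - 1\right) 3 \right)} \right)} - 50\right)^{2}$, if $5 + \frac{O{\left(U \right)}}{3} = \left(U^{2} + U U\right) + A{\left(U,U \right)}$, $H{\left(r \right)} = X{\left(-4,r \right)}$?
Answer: $\frac{45369}{16} \approx 2835.6$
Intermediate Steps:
$H{\left(r \right)} = -5$
$O{\left(U \right)} = -15 + 6 U + 6 U^{2}$ ($O{\left(U \right)} = -15 + 3 \left(\left(U^{2} + U U\right) + 2 U\right) = -15 + 3 \left(\left(U^{2} + U^{2}\right) + 2 U\right) = -15 + 3 \left(2 U^{2} + 2 U\right) = -15 + 3 \left(2 U + 2 U^{2}\right) = -15 + \left(6 U + 6 U^{2}\right) = -15 + 6 U + 6 U^{2}$)
$C{\left(V,k \right)} = - \frac{13}{4}$ ($C{\left(V,k \right)} = -2 + \frac{1}{4} \left(-5\right) = -2 - \frac{5}{4} = - \frac{13}{4}$)
$\left(C{\left(-20,O{\left(\left(3 - 1\right) 3 \right)} \right)} - 50\right)^{2} = \left(- \frac{13}{4} - 50\right)^{2} = \left(- \frac{213}{4}\right)^{2} = \frac{45369}{16}$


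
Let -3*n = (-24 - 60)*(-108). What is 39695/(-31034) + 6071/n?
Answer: -154222547/46923408 ≈ -3.2867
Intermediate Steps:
n = -3024 (n = -(-24 - 60)*(-108)/3 = -(-28)*(-108) = -1/3*9072 = -3024)
39695/(-31034) + 6071/n = 39695/(-31034) + 6071/(-3024) = 39695*(-1/31034) + 6071*(-1/3024) = -39695/31034 - 6071/3024 = -154222547/46923408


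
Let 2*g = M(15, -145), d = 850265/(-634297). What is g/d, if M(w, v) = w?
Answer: -1902891/340106 ≈ -5.5950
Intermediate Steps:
d = -850265/634297 (d = 850265*(-1/634297) = -850265/634297 ≈ -1.3405)
g = 15/2 (g = (1/2)*15 = 15/2 ≈ 7.5000)
g/d = 15/(2*(-850265/634297)) = (15/2)*(-634297/850265) = -1902891/340106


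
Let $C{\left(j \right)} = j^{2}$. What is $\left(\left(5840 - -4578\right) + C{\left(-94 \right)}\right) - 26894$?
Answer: $-7640$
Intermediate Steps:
$\left(\left(5840 - -4578\right) + C{\left(-94 \right)}\right) - 26894 = \left(\left(5840 - -4578\right) + \left(-94\right)^{2}\right) - 26894 = \left(\left(5840 + 4578\right) + 8836\right) - 26894 = \left(10418 + 8836\right) - 26894 = 19254 - 26894 = -7640$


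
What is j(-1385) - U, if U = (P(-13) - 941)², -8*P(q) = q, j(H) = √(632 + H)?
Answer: -56475225/64 + I*√753 ≈ -8.8243e+5 + 27.441*I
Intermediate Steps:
P(q) = -q/8
U = 56475225/64 (U = (-⅛*(-13) - 941)² = (13/8 - 941)² = (-7515/8)² = 56475225/64 ≈ 8.8243e+5)
j(-1385) - U = √(632 - 1385) - 1*56475225/64 = √(-753) - 56475225/64 = I*√753 - 56475225/64 = -56475225/64 + I*√753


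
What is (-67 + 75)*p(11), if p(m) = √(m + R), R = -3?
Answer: 16*√2 ≈ 22.627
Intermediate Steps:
p(m) = √(-3 + m) (p(m) = √(m - 3) = √(-3 + m))
(-67 + 75)*p(11) = (-67 + 75)*√(-3 + 11) = 8*√8 = 8*(2*√2) = 16*√2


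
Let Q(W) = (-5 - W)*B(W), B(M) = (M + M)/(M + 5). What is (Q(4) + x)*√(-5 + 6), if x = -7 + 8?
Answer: -7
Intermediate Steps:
x = 1
B(M) = 2*M/(5 + M) (B(M) = (2*M)/(5 + M) = 2*M/(5 + M))
Q(W) = 2*W*(-5 - W)/(5 + W) (Q(W) = (-5 - W)*(2*W/(5 + W)) = 2*W*(-5 - W)/(5 + W))
(Q(4) + x)*√(-5 + 6) = (-2*4 + 1)*√(-5 + 6) = (-8 + 1)*√1 = -7*1 = -7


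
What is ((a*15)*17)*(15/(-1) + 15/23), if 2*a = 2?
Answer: -84150/23 ≈ -3658.7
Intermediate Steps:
a = 1 (a = (½)*2 = 1)
((a*15)*17)*(15/(-1) + 15/23) = ((1*15)*17)*(15/(-1) + 15/23) = (15*17)*(15*(-1) + 15*(1/23)) = 255*(-15 + 15/23) = 255*(-330/23) = -84150/23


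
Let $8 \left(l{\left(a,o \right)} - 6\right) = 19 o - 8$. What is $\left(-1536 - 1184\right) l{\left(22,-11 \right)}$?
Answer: $57460$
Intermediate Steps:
$l{\left(a,o \right)} = 5 + \frac{19 o}{8}$ ($l{\left(a,o \right)} = 6 + \frac{19 o - 8}{8} = 6 + \frac{-8 + 19 o}{8} = 6 + \left(-1 + \frac{19 o}{8}\right) = 5 + \frac{19 o}{8}$)
$\left(-1536 - 1184\right) l{\left(22,-11 \right)} = \left(-1536 - 1184\right) \left(5 + \frac{19}{8} \left(-11\right)\right) = - 2720 \left(5 - \frac{209}{8}\right) = \left(-2720\right) \left(- \frac{169}{8}\right) = 57460$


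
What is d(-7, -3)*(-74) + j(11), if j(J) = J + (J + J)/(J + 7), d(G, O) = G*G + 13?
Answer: -41182/9 ≈ -4575.8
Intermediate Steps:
d(G, O) = 13 + G² (d(G, O) = G² + 13 = 13 + G²)
j(J) = J + 2*J/(7 + J) (j(J) = J + (2*J)/(7 + J) = J + 2*J/(7 + J))
d(-7, -3)*(-74) + j(11) = (13 + (-7)²)*(-74) + 11*(9 + 11)/(7 + 11) = (13 + 49)*(-74) + 11*20/18 = 62*(-74) + 11*(1/18)*20 = -4588 + 110/9 = -41182/9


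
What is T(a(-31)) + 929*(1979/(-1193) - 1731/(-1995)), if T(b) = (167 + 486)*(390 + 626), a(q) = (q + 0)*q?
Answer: 525760044414/793345 ≈ 6.6271e+5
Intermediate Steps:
a(q) = q² (a(q) = q*q = q²)
T(b) = 663448 (T(b) = 653*1016 = 663448)
T(a(-31)) + 929*(1979/(-1193) - 1731/(-1995)) = 663448 + 929*(1979/(-1193) - 1731/(-1995)) = 663448 + 929*(1979*(-1/1193) - 1731*(-1/1995)) = 663448 + 929*(-1979/1193 + 577/665) = 663448 + 929*(-627674/793345) = 663448 - 583109146/793345 = 525760044414/793345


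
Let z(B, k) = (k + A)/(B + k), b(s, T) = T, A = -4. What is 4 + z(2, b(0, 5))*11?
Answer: 39/7 ≈ 5.5714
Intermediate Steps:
z(B, k) = (-4 + k)/(B + k) (z(B, k) = (k - 4)/(B + k) = (-4 + k)/(B + k))
4 + z(2, b(0, 5))*11 = 4 + ((-4 + 5)/(2 + 5))*11 = 4 + (1/7)*11 = 4 + ((⅐)*1)*11 = 4 + (⅐)*11 = 4 + 11/7 = 39/7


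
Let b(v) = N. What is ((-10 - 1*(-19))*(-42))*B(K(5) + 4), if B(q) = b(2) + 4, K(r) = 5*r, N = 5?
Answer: -3402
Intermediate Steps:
b(v) = 5
B(q) = 9 (B(q) = 5 + 4 = 9)
((-10 - 1*(-19))*(-42))*B(K(5) + 4) = ((-10 - 1*(-19))*(-42))*9 = ((-10 + 19)*(-42))*9 = (9*(-42))*9 = -378*9 = -3402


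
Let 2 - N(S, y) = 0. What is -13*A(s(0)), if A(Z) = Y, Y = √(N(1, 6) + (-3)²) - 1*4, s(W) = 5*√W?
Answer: 52 - 13*√11 ≈ 8.8839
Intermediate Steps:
N(S, y) = 2 (N(S, y) = 2 - 1*0 = 2 + 0 = 2)
Y = -4 + √11 (Y = √(2 + (-3)²) - 1*4 = √(2 + 9) - 4 = √11 - 4 = -4 + √11 ≈ -0.68338)
A(Z) = -4 + √11
-13*A(s(0)) = -13*(-4 + √11) = 52 - 13*√11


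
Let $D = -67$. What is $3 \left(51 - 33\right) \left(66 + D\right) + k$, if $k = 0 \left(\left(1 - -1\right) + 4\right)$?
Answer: $-54$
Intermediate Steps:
$k = 0$ ($k = 0 \left(\left(1 + 1\right) + 4\right) = 0 \left(2 + 4\right) = 0 \cdot 6 = 0$)
$3 \left(51 - 33\right) \left(66 + D\right) + k = 3 \left(51 - 33\right) \left(66 - 67\right) + 0 = 3 \cdot 18 \left(-1\right) + 0 = 3 \left(-18\right) + 0 = -54 + 0 = -54$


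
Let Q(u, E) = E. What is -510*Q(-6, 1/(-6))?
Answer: 85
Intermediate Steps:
-510*Q(-6, 1/(-6)) = -510/(-6) = -510*(-⅙) = 85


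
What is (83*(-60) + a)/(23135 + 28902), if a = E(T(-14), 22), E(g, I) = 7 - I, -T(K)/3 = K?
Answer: -4995/52037 ≈ -0.095989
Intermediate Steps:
T(K) = -3*K
a = -15 (a = 7 - 1*22 = 7 - 22 = -15)
(83*(-60) + a)/(23135 + 28902) = (83*(-60) - 15)/(23135 + 28902) = (-4980 - 15)/52037 = -4995*1/52037 = -4995/52037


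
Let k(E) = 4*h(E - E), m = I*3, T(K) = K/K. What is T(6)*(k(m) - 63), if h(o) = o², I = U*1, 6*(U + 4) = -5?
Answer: -63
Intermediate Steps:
U = -29/6 (U = -4 + (⅙)*(-5) = -4 - ⅚ = -29/6 ≈ -4.8333)
T(K) = 1
I = -29/6 (I = -29/6*1 = -29/6 ≈ -4.8333)
m = -29/2 (m = -29/6*3 = -29/2 ≈ -14.500)
k(E) = 0 (k(E) = 4*(E - E)² = 4*0² = 4*0 = 0)
T(6)*(k(m) - 63) = 1*(0 - 63) = 1*(-63) = -63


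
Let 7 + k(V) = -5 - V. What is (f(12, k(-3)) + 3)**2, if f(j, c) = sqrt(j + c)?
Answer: (3 + sqrt(3))**2 ≈ 22.392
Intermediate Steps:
k(V) = -12 - V (k(V) = -7 + (-5 - V) = -12 - V)
f(j, c) = sqrt(c + j)
(f(12, k(-3)) + 3)**2 = (sqrt((-12 - 1*(-3)) + 12) + 3)**2 = (sqrt((-12 + 3) + 12) + 3)**2 = (sqrt(-9 + 12) + 3)**2 = (sqrt(3) + 3)**2 = (3 + sqrt(3))**2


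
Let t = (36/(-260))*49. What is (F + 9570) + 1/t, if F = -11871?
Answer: -1014806/441 ≈ -2301.1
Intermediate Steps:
t = -441/65 (t = (36*(-1/260))*49 = -9/65*49 = -441/65 ≈ -6.7846)
(F + 9570) + 1/t = (-11871 + 9570) + 1/(-441/65) = -2301 - 65/441 = -1014806/441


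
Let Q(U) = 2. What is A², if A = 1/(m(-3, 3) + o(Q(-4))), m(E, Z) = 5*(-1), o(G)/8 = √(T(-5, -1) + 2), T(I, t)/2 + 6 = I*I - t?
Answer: (5 - 8*√42)⁻² ≈ 0.00045568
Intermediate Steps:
T(I, t) = -12 - 2*t + 2*I² (T(I, t) = -12 + 2*(I*I - t) = -12 + 2*(I² - t) = -12 + (-2*t + 2*I²) = -12 - 2*t + 2*I²)
o(G) = 8*√42 (o(G) = 8*√((-12 - 2*(-1) + 2*(-5)²) + 2) = 8*√((-12 + 2 + 2*25) + 2) = 8*√((-12 + 2 + 50) + 2) = 8*√(40 + 2) = 8*√42)
m(E, Z) = -5
A = 1/(-5 + 8*√42) ≈ 0.021347
A² = (5/2663 + 8*√42/2663)²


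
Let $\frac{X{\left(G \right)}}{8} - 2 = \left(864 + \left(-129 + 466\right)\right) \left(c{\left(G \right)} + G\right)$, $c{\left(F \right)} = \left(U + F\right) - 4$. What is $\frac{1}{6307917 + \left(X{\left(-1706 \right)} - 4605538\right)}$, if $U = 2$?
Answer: $- \frac{1}{31099317} \approx -3.2155 \cdot 10^{-8}$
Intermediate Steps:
$c{\left(F \right)} = -2 + F$ ($c{\left(F \right)} = \left(2 + F\right) - 4 = -2 + F$)
$X{\left(G \right)} = -19200 + 19216 G$ ($X{\left(G \right)} = 16 + 8 \left(864 + \left(-129 + 466\right)\right) \left(\left(-2 + G\right) + G\right) = 16 + 8 \left(864 + 337\right) \left(-2 + 2 G\right) = 16 + 8 \cdot 1201 \left(-2 + 2 G\right) = 16 + 8 \left(-2402 + 2402 G\right) = 16 + \left(-19216 + 19216 G\right) = -19200 + 19216 G$)
$\frac{1}{6307917 + \left(X{\left(-1706 \right)} - 4605538\right)} = \frac{1}{6307917 + \left(\left(-19200 + 19216 \left(-1706\right)\right) - 4605538\right)} = \frac{1}{6307917 - 37407234} = \frac{1}{-31099317} = - \frac{1}{31099317}$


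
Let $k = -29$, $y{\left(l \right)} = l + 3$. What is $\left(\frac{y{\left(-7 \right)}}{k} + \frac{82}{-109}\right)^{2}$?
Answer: $\frac{3771364}{9991921} \approx 0.37744$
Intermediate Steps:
$y{\left(l \right)} = 3 + l$
$\left(\frac{y{\left(-7 \right)}}{k} + \frac{82}{-109}\right)^{2} = \left(\frac{3 - 7}{-29} + \frac{82}{-109}\right)^{2} = \left(\left(-4\right) \left(- \frac{1}{29}\right) + 82 \left(- \frac{1}{109}\right)\right)^{2} = \left(\frac{4}{29} - \frac{82}{109}\right)^{2} = \left(- \frac{1942}{3161}\right)^{2} = \frac{3771364}{9991921}$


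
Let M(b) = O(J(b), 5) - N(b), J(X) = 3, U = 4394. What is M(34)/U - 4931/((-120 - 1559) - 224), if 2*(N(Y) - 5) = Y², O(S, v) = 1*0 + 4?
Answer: 20564977/8361782 ≈ 2.4594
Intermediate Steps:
O(S, v) = 4 (O(S, v) = 0 + 4 = 4)
N(Y) = 5 + Y²/2
M(b) = -1 - b²/2 (M(b) = 4 - (5 + b²/2) = 4 + (-5 - b²/2) = -1 - b²/2)
M(34)/U - 4931/((-120 - 1559) - 224) = (-1 - ½*34²)/4394 - 4931/((-120 - 1559) - 224) = (-1 - ½*1156)*(1/4394) - 4931/(-1679 - 224) = (-1 - 578)*(1/4394) - 4931/(-1903) = -579*1/4394 - 4931*(-1/1903) = -579/4394 + 4931/1903 = 20564977/8361782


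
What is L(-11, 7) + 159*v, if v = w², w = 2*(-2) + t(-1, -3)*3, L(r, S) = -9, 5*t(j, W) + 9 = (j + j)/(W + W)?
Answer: 336219/25 ≈ 13449.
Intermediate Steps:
t(j, W) = -9/5 + j/(5*W) (t(j, W) = -9/5 + ((j + j)/(W + W))/5 = -9/5 + ((2*j)/((2*W)))/5 = -9/5 + ((2*j)*(1/(2*W)))/5 = -9/5 + (j/W)/5 = -9/5 + j/(5*W))
w = -46/5 (w = 2*(-2) + ((⅕)*(-1 - 9*(-3))/(-3))*3 = -4 + ((⅕)*(-⅓)*(-1 + 27))*3 = -4 + ((⅕)*(-⅓)*26)*3 = -4 - 26/15*3 = -4 - 26/5 = -46/5 ≈ -9.2000)
v = 2116/25 (v = (-46/5)² = 2116/25 ≈ 84.640)
L(-11, 7) + 159*v = -9 + 159*(2116/25) = -9 + 336444/25 = 336219/25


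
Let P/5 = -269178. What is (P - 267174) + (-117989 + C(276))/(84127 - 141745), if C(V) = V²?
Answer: -92941479739/57618 ≈ -1.6131e+6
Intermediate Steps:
P = -1345890 (P = 5*(-269178) = -1345890)
(P - 267174) + (-117989 + C(276))/(84127 - 141745) = (-1345890 - 267174) + (-117989 + 276²)/(84127 - 141745) = -1613064 + (-117989 + 76176)/(-57618) = -1613064 - 41813*(-1/57618) = -1613064 + 41813/57618 = -92941479739/57618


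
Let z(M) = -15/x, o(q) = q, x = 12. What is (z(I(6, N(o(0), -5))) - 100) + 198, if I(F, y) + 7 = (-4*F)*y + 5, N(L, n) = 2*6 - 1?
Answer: 387/4 ≈ 96.750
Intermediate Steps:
N(L, n) = 11 (N(L, n) = 12 - 1 = 11)
I(F, y) = -2 - 4*F*y (I(F, y) = -7 + ((-4*F)*y + 5) = -7 + (-4*F*y + 5) = -7 + (5 - 4*F*y) = -2 - 4*F*y)
z(M) = -5/4 (z(M) = -15/12 = -15*1/12 = -5/4)
(z(I(6, N(o(0), -5))) - 100) + 198 = (-5/4 - 100) + 198 = -405/4 + 198 = 387/4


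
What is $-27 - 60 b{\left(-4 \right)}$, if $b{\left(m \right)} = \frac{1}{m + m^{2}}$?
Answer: $-32$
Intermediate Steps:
$-27 - 60 b{\left(-4 \right)} = -27 - 60 \frac{1}{\left(-4\right) \left(1 - 4\right)} = -27 - 60 \left(- \frac{1}{4 \left(-3\right)}\right) = -27 - 60 \left(\left(- \frac{1}{4}\right) \left(- \frac{1}{3}\right)\right) = -27 - 5 = -32$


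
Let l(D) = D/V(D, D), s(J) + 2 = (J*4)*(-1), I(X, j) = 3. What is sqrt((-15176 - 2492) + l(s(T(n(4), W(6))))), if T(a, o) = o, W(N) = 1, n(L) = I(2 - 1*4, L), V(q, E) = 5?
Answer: I*sqrt(441730)/5 ≈ 132.93*I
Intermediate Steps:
n(L) = 3
s(J) = -2 - 4*J (s(J) = -2 + (J*4)*(-1) = -2 + (4*J)*(-1) = -2 - 4*J)
l(D) = D/5
sqrt((-15176 - 2492) + l(s(T(n(4), W(6))))) = sqrt((-15176 - 2492) + (-2 - 4*1)/5) = sqrt(-17668 + (-2 - 4)/5) = sqrt(-17668 + (1/5)*(-6)) = sqrt(-17668 - 6/5) = sqrt(-88346/5) = I*sqrt(441730)/5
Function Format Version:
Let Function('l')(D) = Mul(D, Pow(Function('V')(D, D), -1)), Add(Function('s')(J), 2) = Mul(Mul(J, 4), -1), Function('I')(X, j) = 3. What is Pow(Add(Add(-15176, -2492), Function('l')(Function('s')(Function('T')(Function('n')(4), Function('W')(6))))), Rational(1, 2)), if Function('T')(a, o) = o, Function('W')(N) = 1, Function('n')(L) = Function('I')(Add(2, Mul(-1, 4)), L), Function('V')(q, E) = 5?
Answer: Mul(Rational(1, 5), I, Pow(441730, Rational(1, 2))) ≈ Mul(132.93, I)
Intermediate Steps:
Function('n')(L) = 3
Function('s')(J) = Add(-2, Mul(-4, J)) (Function('s')(J) = Add(-2, Mul(Mul(J, 4), -1)) = Add(-2, Mul(Mul(4, J), -1)) = Add(-2, Mul(-4, J)))
Function('l')(D) = Mul(Rational(1, 5), D) (Function('l')(D) = Mul(D, Pow(5, -1)) = Mul(D, Rational(1, 5)) = Mul(Rational(1, 5), D))
Pow(Add(Add(-15176, -2492), Function('l')(Function('s')(Function('T')(Function('n')(4), Function('W')(6))))), Rational(1, 2)) = Pow(Add(Add(-15176, -2492), Mul(Rational(1, 5), Add(-2, Mul(-4, 1)))), Rational(1, 2)) = Pow(Add(-17668, Mul(Rational(1, 5), Add(-2, -4))), Rational(1, 2)) = Pow(Add(-17668, Mul(Rational(1, 5), -6)), Rational(1, 2)) = Pow(Add(-17668, Rational(-6, 5)), Rational(1, 2)) = Pow(Rational(-88346, 5), Rational(1, 2)) = Mul(Rational(1, 5), I, Pow(441730, Rational(1, 2)))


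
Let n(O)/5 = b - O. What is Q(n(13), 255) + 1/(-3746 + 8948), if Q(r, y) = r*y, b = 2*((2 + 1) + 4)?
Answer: 6632551/5202 ≈ 1275.0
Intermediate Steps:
b = 14 (b = 2*(3 + 4) = 2*7 = 14)
n(O) = 70 - 5*O (n(O) = 5*(14 - O) = 70 - 5*O)
Q(n(13), 255) + 1/(-3746 + 8948) = (70 - 5*13)*255 + 1/(-3746 + 8948) = (70 - 65)*255 + 1/5202 = 5*255 + 1/5202 = 1275 + 1/5202 = 6632551/5202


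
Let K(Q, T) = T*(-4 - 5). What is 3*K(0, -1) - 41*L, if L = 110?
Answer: -4483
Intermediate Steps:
K(Q, T) = -9*T (K(Q, T) = T*(-9) = -9*T)
3*K(0, -1) - 41*L = 3*(-9*(-1)) - 41*110 = 3*9 - 4510 = 27 - 4510 = -4483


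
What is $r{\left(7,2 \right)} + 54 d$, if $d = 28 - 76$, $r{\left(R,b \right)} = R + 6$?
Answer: $-2579$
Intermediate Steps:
$r{\left(R,b \right)} = 6 + R$
$d = -48$ ($d = 28 - 76 = -48$)
$r{\left(7,2 \right)} + 54 d = \left(6 + 7\right) + 54 \left(-48\right) = 13 - 2592 = -2579$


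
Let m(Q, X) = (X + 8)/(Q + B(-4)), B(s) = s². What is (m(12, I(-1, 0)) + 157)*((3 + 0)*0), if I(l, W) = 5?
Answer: 0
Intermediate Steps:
m(Q, X) = (8 + X)/(16 + Q) (m(Q, X) = (X + 8)/(Q + (-4)²) = (8 + X)/(Q + 16) = (8 + X)/(16 + Q))
(m(12, I(-1, 0)) + 157)*((3 + 0)*0) = ((8 + 5)/(16 + 12) + 157)*((3 + 0)*0) = (13/28 + 157)*(3*0) = ((1/28)*13 + 157)*0 = (13/28 + 157)*0 = (4409/28)*0 = 0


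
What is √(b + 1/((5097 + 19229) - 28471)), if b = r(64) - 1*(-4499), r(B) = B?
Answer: √78397012930/4145 ≈ 67.550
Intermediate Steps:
b = 4563 (b = 64 - 1*(-4499) = 64 + 4499 = 4563)
√(b + 1/((5097 + 19229) - 28471)) = √(4563 + 1/((5097 + 19229) - 28471)) = √(4563 + 1/(24326 - 28471)) = √(4563 + 1/(-4145)) = √(4563 - 1/4145) = √(18913634/4145) = √78397012930/4145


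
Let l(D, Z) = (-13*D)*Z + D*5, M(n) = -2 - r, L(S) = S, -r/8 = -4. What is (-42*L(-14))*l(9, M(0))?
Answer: 2365524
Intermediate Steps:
r = 32 (r = -8*(-4) = 32)
M(n) = -34 (M(n) = -2 - 1*32 = -2 - 32 = -34)
l(D, Z) = 5*D - 13*D*Z (l(D, Z) = -13*D*Z + 5*D = 5*D - 13*D*Z)
(-42*L(-14))*l(9, M(0)) = (-42*(-14))*(9*(5 - 13*(-34))) = 588*(9*(5 + 442)) = 588*(9*447) = 588*4023 = 2365524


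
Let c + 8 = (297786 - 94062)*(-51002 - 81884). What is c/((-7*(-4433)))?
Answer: -27072067472/31031 ≈ -8.7242e+5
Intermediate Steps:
c = -27072067472 (c = -8 + (297786 - 94062)*(-51002 - 81884) = -8 + 203724*(-132886) = -8 - 27072067464 = -27072067472)
c/((-7*(-4433))) = -27072067472/((-7*(-4433))) = -27072067472/31031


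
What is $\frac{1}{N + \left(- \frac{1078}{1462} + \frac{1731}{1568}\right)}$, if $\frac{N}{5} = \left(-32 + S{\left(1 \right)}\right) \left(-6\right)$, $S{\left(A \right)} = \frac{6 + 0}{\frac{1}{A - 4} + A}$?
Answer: $\frac{1146208}{791303729} \approx 0.0014485$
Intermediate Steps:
$S{\left(A \right)} = \frac{6}{A + \frac{1}{-4 + A}}$ ($S{\left(A \right)} = \frac{6}{\frac{1}{-4 + A} + A} = \frac{6}{A + \frac{1}{-4 + A}}$)
$N = 690$ ($N = 5 \left(-32 + \frac{6 \left(-4 + 1\right)}{1 + 1^{2} - 4}\right) \left(-6\right) = 5 \left(-32 + 6 \frac{1}{1 + 1 - 4} \left(-3\right)\right) \left(-6\right) = 5 \left(-32 + 6 \frac{1}{-2} \left(-3\right)\right) \left(-6\right) = 5 \left(-32 + 6 \left(- \frac{1}{2}\right) \left(-3\right)\right) \left(-6\right) = 5 \left(-32 + 9\right) \left(-6\right) = 5 \left(\left(-23\right) \left(-6\right)\right) = 5 \cdot 138 = 690$)
$\frac{1}{N + \left(- \frac{1078}{1462} + \frac{1731}{1568}\right)} = \frac{1}{690 + \left(- \frac{1078}{1462} + \frac{1731}{1568}\right)} = \frac{1}{690 + \left(\left(-1078\right) \frac{1}{1462} + 1731 \cdot \frac{1}{1568}\right)} = \frac{1}{690 + \left(- \frac{539}{731} + \frac{1731}{1568}\right)} = \frac{1}{690 + \frac{420209}{1146208}} = \frac{1}{\frac{791303729}{1146208}} = \frac{1146208}{791303729}$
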